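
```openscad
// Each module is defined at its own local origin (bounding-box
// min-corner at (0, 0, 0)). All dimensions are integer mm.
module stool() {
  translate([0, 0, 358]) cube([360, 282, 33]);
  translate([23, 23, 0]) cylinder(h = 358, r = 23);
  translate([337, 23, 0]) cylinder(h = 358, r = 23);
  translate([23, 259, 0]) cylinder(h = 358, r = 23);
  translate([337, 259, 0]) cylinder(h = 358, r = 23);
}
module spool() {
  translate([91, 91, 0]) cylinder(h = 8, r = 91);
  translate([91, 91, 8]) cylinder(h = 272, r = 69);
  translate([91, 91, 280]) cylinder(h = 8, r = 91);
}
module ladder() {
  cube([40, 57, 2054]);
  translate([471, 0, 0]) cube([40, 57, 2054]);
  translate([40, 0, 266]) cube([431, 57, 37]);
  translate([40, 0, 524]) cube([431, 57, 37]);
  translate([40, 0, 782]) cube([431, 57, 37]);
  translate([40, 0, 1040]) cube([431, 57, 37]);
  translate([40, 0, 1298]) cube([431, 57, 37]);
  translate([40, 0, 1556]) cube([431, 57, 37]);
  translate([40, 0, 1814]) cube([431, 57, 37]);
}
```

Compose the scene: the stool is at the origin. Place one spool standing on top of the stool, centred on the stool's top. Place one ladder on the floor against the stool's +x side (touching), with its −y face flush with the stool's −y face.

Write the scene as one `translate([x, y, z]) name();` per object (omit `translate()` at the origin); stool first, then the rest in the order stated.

stool();
translate([89, 50, 391]) spool();
translate([360, 0, 0]) ladder();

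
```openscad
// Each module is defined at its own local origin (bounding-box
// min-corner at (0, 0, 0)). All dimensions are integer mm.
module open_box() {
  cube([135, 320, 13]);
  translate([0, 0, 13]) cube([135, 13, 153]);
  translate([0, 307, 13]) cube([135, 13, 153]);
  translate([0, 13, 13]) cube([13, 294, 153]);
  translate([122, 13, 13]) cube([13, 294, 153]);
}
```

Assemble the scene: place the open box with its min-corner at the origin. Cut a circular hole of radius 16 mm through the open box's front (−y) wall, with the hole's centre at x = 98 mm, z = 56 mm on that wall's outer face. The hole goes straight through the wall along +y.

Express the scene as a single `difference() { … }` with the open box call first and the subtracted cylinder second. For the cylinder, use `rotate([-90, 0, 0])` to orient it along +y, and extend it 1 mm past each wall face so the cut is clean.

difference() {
  open_box();
  translate([98, -1, 56]) rotate([-90, 0, 0]) cylinder(h = 15, r = 16);
}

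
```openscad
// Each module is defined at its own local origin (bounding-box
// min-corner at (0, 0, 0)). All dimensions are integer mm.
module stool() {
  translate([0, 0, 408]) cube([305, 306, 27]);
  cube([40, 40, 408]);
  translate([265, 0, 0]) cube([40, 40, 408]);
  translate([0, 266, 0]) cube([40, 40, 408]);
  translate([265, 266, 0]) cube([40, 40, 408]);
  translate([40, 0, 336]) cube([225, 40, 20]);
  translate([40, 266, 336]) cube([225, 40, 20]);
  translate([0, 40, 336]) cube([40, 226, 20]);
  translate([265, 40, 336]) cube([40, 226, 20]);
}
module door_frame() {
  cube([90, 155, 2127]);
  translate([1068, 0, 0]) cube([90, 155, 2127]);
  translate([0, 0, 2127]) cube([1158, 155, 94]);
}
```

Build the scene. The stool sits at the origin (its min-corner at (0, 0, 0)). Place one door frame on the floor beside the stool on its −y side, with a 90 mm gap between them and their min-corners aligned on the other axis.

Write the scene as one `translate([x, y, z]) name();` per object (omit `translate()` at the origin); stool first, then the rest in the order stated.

stool();
translate([0, -245, 0]) door_frame();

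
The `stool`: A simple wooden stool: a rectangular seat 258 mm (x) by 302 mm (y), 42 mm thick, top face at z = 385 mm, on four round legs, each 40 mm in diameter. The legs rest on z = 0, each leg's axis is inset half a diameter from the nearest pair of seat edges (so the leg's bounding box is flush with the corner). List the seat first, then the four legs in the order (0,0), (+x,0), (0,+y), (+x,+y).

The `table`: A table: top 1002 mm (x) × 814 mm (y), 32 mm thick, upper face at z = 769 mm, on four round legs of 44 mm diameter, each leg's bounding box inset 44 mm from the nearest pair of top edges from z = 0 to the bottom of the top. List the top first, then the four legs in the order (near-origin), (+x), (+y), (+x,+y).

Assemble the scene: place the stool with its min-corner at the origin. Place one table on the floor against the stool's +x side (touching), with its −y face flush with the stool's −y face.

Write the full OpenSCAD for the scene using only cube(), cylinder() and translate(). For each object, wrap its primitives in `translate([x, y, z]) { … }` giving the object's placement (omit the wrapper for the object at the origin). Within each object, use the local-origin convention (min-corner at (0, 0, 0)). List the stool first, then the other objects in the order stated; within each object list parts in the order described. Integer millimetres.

translate([0, 0, 343]) cube([258, 302, 42]);
translate([20, 20, 0]) cylinder(h = 343, r = 20);
translate([238, 20, 0]) cylinder(h = 343, r = 20);
translate([20, 282, 0]) cylinder(h = 343, r = 20);
translate([238, 282, 0]) cylinder(h = 343, r = 20);
translate([258, 0, 0]) {
  translate([0, 0, 737]) cube([1002, 814, 32]);
  translate([66, 66, 0]) cylinder(h = 737, r = 22);
  translate([936, 66, 0]) cylinder(h = 737, r = 22);
  translate([66, 748, 0]) cylinder(h = 737, r = 22);
  translate([936, 748, 0]) cylinder(h = 737, r = 22);
}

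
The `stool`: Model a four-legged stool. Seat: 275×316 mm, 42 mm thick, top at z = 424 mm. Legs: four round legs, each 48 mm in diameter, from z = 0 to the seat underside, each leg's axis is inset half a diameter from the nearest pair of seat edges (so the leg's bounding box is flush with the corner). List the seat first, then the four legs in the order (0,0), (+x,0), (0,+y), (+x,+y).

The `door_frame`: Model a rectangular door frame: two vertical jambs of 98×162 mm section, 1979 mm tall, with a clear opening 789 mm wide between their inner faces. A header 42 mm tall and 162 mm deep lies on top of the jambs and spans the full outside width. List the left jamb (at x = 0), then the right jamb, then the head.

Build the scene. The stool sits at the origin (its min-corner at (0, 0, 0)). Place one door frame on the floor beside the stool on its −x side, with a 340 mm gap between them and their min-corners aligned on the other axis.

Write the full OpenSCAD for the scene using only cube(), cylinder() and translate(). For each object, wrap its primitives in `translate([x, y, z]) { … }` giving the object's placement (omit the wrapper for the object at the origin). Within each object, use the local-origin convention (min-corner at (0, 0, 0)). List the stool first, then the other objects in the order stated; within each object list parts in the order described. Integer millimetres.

translate([0, 0, 382]) cube([275, 316, 42]);
translate([24, 24, 0]) cylinder(h = 382, r = 24);
translate([251, 24, 0]) cylinder(h = 382, r = 24);
translate([24, 292, 0]) cylinder(h = 382, r = 24);
translate([251, 292, 0]) cylinder(h = 382, r = 24);
translate([-1325, 0, 0]) {
  cube([98, 162, 1979]);
  translate([887, 0, 0]) cube([98, 162, 1979]);
  translate([0, 0, 1979]) cube([985, 162, 42]);
}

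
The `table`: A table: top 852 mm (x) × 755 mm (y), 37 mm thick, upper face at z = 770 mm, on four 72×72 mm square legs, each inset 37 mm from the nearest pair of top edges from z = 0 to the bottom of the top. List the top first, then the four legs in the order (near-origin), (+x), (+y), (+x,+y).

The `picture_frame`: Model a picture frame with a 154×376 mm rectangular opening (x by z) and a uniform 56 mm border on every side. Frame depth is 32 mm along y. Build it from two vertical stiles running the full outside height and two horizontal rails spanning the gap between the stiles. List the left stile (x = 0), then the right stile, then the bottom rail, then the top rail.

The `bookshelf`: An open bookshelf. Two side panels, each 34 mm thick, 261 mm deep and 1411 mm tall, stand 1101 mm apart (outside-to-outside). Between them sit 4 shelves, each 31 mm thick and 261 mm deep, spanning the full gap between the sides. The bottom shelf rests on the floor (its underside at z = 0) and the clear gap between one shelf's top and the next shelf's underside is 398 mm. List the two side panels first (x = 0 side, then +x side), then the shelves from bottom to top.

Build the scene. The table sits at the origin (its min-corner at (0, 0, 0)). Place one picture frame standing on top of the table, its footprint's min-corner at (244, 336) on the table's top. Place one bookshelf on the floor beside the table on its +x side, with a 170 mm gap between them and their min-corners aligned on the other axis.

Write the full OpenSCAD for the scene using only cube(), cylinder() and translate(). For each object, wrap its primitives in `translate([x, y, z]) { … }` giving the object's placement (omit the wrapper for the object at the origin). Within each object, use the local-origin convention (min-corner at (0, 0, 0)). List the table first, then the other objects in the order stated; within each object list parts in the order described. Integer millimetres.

translate([0, 0, 733]) cube([852, 755, 37]);
translate([37, 37, 0]) cube([72, 72, 733]);
translate([743, 37, 0]) cube([72, 72, 733]);
translate([37, 646, 0]) cube([72, 72, 733]);
translate([743, 646, 0]) cube([72, 72, 733]);
translate([244, 336, 770]) {
  cube([56, 32, 488]);
  translate([210, 0, 0]) cube([56, 32, 488]);
  translate([56, 0, 0]) cube([154, 32, 56]);
  translate([56, 0, 432]) cube([154, 32, 56]);
}
translate([1022, 0, 0]) {
  cube([34, 261, 1411]);
  translate([1067, 0, 0]) cube([34, 261, 1411]);
  translate([34, 0, 0]) cube([1033, 261, 31]);
  translate([34, 0, 429]) cube([1033, 261, 31]);
  translate([34, 0, 858]) cube([1033, 261, 31]);
  translate([34, 0, 1287]) cube([1033, 261, 31]);
}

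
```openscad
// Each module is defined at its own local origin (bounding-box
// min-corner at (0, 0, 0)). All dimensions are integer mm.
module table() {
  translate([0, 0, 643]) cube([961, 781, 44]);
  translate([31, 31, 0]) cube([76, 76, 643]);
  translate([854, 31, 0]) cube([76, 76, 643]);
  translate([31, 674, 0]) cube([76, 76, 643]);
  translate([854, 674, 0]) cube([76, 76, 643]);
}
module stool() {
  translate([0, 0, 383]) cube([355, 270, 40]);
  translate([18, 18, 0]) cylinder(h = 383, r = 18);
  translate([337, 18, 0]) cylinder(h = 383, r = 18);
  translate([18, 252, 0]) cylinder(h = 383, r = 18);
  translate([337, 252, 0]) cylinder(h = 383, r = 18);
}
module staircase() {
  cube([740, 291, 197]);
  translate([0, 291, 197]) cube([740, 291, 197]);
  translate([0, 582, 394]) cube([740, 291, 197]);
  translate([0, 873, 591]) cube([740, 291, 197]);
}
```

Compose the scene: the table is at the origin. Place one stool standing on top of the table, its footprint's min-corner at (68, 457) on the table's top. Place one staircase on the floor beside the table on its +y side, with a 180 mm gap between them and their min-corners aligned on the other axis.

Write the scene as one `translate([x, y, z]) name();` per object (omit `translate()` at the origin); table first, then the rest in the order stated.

table();
translate([68, 457, 687]) stool();
translate([0, 961, 0]) staircase();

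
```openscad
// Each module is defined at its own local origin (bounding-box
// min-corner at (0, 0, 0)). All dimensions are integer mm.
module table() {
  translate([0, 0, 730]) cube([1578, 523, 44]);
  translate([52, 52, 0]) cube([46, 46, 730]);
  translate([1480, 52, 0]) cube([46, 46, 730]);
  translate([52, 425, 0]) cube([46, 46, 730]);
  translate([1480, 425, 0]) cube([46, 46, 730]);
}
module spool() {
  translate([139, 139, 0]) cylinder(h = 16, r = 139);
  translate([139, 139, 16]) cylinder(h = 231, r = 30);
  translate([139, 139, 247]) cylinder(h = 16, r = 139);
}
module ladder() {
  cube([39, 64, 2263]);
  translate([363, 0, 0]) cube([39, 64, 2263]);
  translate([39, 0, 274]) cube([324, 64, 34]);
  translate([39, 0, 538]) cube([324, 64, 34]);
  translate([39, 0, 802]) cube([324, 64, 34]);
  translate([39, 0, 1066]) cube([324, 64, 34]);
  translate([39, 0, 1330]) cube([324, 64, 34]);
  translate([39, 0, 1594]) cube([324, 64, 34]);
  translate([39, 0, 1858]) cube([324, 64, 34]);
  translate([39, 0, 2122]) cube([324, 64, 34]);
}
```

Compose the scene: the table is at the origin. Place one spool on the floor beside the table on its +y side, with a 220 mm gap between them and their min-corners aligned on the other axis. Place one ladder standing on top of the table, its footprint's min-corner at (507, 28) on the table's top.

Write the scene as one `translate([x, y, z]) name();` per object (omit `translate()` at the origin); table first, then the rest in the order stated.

table();
translate([0, 743, 0]) spool();
translate([507, 28, 774]) ladder();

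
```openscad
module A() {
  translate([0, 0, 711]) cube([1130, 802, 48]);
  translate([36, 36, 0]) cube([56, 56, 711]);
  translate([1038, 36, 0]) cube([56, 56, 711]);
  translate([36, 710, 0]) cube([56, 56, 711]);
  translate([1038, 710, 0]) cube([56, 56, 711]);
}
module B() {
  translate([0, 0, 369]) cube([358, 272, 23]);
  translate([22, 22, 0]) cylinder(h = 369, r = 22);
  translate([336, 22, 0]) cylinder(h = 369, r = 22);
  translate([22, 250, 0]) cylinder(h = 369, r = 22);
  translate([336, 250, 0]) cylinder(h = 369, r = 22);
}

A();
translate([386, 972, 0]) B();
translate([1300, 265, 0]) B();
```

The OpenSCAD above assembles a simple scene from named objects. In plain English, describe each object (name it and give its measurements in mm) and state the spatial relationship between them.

A is a table: top 1130 mm (x) × 802 mm (y), 48 mm thick, upper face at z = 759 mm, on four 56×56 mm square legs, each inset 36 mm from the nearest pair of top edges, running from z = 0 to the bottom of the top.

B is a four-legged stool. The seat is a 358×272×23 mm slab whose top surface is at z = 392 mm; four round legs, each 44 mm in diameter, run from the floor (z = 0) to the underside of the seat, each leg's axis is inset half a diameter from the nearest pair of seat edges (so the leg's bounding box is flush with the corner).

Two stools sit around the table at the +y, +x sides.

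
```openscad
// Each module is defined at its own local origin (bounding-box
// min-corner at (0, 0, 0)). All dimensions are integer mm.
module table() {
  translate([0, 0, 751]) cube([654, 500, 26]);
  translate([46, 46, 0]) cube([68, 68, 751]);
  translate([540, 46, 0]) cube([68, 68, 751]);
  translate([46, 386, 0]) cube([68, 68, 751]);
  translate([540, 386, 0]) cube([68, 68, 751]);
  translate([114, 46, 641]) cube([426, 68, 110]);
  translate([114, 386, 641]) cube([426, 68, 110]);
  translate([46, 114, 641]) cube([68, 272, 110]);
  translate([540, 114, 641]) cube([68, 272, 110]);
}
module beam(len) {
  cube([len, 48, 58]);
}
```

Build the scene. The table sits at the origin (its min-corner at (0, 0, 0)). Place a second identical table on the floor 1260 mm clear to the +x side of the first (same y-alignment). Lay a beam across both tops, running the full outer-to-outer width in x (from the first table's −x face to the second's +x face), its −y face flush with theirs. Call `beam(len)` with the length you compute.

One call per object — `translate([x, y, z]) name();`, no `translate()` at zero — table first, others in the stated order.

table();
translate([1914, 0, 0]) table();
translate([0, 0, 777]) beam(2568);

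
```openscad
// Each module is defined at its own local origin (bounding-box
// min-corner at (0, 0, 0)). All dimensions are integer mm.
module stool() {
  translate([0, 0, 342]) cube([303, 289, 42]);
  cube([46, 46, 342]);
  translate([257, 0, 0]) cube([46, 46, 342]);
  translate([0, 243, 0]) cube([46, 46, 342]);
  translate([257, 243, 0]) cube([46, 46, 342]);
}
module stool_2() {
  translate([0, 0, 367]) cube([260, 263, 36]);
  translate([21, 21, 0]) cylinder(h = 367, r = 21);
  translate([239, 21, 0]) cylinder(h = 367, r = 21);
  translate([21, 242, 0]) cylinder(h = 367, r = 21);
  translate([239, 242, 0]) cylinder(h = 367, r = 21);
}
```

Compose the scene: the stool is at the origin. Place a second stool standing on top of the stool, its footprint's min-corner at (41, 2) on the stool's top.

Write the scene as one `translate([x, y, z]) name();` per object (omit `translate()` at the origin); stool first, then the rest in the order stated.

stool();
translate([41, 2, 384]) stool_2();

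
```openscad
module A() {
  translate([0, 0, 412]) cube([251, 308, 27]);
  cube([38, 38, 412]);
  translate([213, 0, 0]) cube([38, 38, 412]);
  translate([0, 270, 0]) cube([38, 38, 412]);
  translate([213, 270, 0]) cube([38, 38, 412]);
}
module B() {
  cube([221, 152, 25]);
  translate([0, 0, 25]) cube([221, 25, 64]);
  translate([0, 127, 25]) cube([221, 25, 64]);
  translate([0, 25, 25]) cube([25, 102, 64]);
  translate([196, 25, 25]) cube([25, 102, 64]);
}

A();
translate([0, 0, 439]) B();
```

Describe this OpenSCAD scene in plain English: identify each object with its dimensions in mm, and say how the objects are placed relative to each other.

A is a four-legged stool. The seat is a 251×308×27 mm slab whose top surface is at z = 439 mm; four square legs, each 38×38 mm in cross-section, run from the floor (z = 0) to the underside of the seat, each flush with a corner of the seat.

B is an open storage box with external size 221×152×89 mm and wall thickness 25 mm (the base is also 25 mm thick). The base covers the whole footprint; the four walls stand on the base, with the y-facing walls full-width and the x-facing walls fitting between their inner faces.

The open box is on top of the stool.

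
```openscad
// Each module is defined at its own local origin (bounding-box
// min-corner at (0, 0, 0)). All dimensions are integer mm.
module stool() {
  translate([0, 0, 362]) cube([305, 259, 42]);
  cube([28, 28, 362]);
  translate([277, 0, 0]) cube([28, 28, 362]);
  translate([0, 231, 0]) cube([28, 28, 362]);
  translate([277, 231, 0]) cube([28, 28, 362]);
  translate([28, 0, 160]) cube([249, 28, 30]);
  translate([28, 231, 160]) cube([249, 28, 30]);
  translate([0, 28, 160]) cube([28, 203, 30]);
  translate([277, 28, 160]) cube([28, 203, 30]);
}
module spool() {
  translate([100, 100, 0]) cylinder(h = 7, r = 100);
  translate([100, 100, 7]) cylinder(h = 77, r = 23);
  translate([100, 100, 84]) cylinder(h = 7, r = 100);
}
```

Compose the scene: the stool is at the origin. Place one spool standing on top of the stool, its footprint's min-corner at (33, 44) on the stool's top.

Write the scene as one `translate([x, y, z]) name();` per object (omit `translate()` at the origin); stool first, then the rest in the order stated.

stool();
translate([33, 44, 404]) spool();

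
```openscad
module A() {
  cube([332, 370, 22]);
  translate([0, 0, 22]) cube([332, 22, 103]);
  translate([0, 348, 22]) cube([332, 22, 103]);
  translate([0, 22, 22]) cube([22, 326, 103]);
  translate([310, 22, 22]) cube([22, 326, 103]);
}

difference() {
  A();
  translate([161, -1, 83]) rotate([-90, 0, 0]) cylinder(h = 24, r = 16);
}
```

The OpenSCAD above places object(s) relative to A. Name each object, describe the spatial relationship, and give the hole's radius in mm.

A is an open box. The open box has a circular hole through its front wall. The hole's radius is 16 mm.

The subtracted cylinder has r = 16 mm.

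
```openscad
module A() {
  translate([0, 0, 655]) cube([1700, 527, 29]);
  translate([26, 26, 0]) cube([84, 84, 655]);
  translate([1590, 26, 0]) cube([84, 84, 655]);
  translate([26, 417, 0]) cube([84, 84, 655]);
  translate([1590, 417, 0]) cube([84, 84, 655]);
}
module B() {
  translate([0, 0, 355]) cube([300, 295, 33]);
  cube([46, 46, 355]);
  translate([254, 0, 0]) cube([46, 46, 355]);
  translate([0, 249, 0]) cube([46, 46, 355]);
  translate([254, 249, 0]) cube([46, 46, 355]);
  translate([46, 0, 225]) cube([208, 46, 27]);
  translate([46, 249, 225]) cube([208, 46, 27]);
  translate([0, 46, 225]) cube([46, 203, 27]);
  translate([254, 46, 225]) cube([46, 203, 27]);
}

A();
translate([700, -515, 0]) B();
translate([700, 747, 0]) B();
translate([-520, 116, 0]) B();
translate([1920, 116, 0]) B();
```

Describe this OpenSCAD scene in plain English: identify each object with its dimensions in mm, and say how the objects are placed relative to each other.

A is a table: top 1700 mm (x) × 527 mm (y), 29 mm thick, upper face at z = 684 mm, on four 84×84 mm square legs, each inset 26 mm from the nearest pair of top edges, running from z = 0 to the bottom of the top.

B is a simple wooden stool: a rectangular seat 300 mm (x) by 295 mm (y), 33 mm thick, top face at z = 388 mm, on four square legs, each 46×46 mm in cross-section. The legs rest on z = 0, each flush with a corner of the seat. Four stretchers, 46 mm wide and 27 mm tall, connect adjacent legs with their undersides at z = 225 mm, each running between the inner faces of the legs it joins and aligned with the legs' outer faces on the other axis.

Four stools sit around the table at the −y, +y, −x, +x sides.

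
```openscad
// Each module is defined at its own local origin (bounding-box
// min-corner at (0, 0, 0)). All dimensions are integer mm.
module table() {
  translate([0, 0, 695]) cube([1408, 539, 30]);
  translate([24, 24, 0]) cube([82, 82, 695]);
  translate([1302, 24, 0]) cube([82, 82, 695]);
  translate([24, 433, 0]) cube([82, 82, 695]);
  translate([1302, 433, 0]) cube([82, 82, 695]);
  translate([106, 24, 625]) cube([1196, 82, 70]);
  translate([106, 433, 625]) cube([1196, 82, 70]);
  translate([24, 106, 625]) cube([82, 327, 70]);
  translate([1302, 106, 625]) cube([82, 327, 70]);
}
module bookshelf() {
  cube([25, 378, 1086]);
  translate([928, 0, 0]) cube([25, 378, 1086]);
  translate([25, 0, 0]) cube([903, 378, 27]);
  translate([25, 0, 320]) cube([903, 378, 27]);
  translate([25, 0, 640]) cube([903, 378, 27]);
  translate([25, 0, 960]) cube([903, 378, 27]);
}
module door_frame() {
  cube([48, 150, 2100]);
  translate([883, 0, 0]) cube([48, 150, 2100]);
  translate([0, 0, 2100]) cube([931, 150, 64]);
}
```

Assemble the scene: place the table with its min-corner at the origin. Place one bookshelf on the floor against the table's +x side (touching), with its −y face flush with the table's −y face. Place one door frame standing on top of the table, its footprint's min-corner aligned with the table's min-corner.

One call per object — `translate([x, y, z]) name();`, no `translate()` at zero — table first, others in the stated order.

table();
translate([1408, 0, 0]) bookshelf();
translate([0, 0, 725]) door_frame();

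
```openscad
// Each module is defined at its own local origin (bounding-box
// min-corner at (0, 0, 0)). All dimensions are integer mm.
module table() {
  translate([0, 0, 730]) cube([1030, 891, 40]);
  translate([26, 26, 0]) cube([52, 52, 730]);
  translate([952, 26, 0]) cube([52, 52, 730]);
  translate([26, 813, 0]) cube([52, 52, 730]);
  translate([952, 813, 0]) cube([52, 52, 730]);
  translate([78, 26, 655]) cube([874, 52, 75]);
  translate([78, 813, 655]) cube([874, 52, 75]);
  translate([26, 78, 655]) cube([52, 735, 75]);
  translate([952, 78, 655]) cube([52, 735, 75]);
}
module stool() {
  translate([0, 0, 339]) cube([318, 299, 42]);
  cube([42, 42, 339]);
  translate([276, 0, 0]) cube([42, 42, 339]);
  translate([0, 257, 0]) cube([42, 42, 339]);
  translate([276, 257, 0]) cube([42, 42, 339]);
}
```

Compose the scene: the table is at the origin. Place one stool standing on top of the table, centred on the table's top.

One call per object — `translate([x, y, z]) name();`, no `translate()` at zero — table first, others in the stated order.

table();
translate([356, 296, 770]) stool();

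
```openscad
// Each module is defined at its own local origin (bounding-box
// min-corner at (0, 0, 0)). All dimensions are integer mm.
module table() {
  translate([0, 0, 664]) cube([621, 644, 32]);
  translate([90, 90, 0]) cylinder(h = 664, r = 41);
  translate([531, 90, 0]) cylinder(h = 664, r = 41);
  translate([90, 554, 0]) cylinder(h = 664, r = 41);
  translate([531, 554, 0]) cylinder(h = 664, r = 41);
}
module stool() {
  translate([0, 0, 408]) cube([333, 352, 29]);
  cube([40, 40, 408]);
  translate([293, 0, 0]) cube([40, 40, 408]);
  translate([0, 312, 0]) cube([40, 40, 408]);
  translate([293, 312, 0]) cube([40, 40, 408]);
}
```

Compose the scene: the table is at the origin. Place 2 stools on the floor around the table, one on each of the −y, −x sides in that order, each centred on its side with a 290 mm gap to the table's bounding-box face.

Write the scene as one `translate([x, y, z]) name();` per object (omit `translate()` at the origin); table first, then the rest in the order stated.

table();
translate([144, -642, 0]) stool();
translate([-623, 146, 0]) stool();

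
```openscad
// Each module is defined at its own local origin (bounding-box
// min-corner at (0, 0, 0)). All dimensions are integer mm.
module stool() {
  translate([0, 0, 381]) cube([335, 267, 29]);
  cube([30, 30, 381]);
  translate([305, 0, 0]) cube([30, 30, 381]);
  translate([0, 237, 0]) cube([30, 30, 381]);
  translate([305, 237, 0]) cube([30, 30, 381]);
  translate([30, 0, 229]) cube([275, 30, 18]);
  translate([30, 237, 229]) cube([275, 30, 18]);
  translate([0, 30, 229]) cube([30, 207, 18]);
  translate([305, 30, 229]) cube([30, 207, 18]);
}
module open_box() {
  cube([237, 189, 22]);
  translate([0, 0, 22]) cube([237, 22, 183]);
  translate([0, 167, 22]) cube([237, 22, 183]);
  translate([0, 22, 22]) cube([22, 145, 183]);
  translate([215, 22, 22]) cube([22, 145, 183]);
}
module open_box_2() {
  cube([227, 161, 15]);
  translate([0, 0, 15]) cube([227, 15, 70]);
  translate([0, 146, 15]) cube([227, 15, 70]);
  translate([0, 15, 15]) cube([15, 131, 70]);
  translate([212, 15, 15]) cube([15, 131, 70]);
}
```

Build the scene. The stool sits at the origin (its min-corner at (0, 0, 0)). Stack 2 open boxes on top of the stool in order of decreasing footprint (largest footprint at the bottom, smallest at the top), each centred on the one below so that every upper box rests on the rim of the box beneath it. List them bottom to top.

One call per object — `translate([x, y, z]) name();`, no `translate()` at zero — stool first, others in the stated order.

stool();
translate([49, 39, 410]) open_box();
translate([54, 53, 615]) open_box_2();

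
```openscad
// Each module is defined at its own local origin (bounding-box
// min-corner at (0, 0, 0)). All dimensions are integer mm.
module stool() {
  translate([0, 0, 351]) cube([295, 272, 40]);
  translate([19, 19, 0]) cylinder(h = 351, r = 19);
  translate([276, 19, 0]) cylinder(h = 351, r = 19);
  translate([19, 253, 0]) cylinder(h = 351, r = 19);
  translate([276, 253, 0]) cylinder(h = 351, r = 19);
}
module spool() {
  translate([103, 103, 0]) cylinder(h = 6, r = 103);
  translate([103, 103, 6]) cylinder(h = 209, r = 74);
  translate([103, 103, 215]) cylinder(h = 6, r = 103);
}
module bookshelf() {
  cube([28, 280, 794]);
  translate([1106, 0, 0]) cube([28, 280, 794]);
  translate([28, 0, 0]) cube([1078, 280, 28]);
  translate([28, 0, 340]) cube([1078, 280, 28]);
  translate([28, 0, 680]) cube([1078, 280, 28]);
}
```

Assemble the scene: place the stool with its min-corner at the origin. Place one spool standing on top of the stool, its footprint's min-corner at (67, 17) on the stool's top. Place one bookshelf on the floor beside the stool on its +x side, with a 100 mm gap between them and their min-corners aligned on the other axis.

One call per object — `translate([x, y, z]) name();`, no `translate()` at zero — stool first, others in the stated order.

stool();
translate([67, 17, 391]) spool();
translate([395, 0, 0]) bookshelf();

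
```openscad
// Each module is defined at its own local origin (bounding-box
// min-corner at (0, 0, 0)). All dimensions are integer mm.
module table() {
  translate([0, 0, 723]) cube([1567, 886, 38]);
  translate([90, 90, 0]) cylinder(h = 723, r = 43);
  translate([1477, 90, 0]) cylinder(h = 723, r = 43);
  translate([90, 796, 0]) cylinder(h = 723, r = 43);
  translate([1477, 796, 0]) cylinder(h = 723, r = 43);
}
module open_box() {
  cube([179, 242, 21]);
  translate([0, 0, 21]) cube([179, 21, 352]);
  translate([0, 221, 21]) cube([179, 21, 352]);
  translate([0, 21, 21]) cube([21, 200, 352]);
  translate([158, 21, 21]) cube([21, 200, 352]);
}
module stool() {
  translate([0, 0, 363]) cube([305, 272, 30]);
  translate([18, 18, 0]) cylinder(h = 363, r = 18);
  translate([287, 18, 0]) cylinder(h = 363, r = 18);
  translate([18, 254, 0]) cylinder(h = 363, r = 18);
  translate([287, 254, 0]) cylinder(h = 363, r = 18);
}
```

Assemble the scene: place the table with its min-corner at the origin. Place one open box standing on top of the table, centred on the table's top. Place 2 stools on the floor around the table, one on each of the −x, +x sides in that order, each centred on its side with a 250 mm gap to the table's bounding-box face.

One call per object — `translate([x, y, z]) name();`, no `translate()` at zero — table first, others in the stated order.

table();
translate([694, 322, 761]) open_box();
translate([-555, 307, 0]) stool();
translate([1817, 307, 0]) stool();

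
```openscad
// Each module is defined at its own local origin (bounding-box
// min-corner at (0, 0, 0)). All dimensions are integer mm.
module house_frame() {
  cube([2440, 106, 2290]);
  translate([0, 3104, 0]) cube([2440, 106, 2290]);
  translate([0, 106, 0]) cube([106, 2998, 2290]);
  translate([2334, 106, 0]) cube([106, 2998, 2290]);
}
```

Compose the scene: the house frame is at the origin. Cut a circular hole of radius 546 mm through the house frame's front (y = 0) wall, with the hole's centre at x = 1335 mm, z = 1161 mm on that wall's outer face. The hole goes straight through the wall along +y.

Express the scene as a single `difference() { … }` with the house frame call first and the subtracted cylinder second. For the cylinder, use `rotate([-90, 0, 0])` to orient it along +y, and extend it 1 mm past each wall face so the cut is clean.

difference() {
  house_frame();
  translate([1335, -1, 1161]) rotate([-90, 0, 0]) cylinder(h = 108, r = 546);
}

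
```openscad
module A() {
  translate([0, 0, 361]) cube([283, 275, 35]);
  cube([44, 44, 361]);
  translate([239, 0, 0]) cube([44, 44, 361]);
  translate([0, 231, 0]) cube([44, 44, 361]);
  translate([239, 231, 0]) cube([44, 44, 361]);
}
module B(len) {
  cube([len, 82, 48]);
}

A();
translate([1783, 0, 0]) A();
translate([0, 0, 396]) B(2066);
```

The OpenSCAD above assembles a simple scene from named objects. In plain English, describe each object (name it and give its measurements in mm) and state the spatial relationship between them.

A is a four-legged stool. The seat is a 283×275×35 mm slab whose top surface is at z = 396 mm; four square legs, each 44×44 mm in cross-section, run from the floor (z = 0) to the underside of the seat, each flush with a corner of the seat.

B is a rectangular beam 2066 mm long (x), 82 mm deep (y), 48 mm thick (z).

The beam spans the tops of two stools placed 1500 mm apart, resting at z = 396 mm.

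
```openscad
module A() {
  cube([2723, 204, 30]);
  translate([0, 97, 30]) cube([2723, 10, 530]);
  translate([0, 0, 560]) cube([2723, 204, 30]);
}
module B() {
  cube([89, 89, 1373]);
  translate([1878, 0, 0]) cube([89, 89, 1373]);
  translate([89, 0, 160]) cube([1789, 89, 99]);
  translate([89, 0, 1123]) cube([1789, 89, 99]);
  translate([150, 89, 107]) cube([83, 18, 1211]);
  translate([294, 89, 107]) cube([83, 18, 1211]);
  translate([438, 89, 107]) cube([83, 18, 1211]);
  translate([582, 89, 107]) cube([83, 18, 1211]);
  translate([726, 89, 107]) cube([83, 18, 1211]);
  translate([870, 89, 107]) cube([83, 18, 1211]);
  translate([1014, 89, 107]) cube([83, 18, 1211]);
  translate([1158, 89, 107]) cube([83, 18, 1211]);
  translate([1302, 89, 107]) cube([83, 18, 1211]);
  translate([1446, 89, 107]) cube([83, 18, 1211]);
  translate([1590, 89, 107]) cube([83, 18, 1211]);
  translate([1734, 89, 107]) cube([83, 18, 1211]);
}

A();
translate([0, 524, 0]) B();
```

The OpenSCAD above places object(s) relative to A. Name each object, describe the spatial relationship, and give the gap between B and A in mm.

A is an I-beam. B is a fence section. The fence section is on the floor beside the I-beam on its +y side. The gap between the fence section and the I-beam is 320 mm.

The fence section's nearest face is 320 mm from the I-beam's +y face.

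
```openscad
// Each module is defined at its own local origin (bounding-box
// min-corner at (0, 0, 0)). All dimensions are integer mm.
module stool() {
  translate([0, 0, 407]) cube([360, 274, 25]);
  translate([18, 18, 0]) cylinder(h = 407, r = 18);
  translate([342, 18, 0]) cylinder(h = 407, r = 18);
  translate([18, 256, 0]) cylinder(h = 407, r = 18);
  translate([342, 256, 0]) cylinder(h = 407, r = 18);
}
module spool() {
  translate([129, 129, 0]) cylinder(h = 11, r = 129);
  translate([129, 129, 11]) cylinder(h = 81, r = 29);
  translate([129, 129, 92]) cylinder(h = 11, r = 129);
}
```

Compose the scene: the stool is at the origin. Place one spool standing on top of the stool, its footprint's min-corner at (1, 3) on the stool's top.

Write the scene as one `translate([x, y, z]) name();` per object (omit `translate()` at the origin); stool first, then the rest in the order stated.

stool();
translate([1, 3, 432]) spool();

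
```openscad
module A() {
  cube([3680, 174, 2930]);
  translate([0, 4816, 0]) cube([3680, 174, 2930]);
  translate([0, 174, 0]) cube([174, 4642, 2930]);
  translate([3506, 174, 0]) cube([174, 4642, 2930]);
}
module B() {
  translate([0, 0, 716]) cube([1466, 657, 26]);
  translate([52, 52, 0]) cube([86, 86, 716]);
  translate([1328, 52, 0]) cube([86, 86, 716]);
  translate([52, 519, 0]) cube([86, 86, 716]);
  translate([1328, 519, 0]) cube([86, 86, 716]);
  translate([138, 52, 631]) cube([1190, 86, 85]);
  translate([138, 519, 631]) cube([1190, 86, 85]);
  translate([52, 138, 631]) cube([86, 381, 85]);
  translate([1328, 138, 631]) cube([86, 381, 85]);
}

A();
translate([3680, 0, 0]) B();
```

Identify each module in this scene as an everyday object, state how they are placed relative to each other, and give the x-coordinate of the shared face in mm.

A is a house frame. B is a table. The table is against the house frame's +x side, with their −y faces flush. The x-coordinate of the shared face is 3680 mm.

The house frame's +x face and the table's −x face are both at x = 3680 mm.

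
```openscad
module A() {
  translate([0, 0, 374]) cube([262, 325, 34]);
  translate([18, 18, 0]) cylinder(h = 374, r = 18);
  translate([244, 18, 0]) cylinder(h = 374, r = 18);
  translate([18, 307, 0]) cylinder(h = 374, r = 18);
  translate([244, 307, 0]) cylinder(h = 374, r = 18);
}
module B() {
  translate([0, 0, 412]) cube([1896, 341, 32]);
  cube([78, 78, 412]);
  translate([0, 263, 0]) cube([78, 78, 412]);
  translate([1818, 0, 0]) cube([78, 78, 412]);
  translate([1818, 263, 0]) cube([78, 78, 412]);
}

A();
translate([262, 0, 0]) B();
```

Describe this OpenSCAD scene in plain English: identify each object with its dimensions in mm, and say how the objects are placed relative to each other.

A is a four-legged stool. The seat is 262×325 mm, 34 mm thick, top at z = 408 mm. It stands on four round legs, each 36 mm in diameter, from z = 0 to the seat underside, each leg's axis is inset half a diameter from the nearest pair of seat edges (so the leg's bounding box is flush with the corner).

B is a bench: a 1896×341 mm seat slab, 32 mm thick, top at z = 444 mm, on four 78×78 mm square legs flush with the seat corners and standing on z = 0.

The bench is against the stool's +x side, with their −y faces flush.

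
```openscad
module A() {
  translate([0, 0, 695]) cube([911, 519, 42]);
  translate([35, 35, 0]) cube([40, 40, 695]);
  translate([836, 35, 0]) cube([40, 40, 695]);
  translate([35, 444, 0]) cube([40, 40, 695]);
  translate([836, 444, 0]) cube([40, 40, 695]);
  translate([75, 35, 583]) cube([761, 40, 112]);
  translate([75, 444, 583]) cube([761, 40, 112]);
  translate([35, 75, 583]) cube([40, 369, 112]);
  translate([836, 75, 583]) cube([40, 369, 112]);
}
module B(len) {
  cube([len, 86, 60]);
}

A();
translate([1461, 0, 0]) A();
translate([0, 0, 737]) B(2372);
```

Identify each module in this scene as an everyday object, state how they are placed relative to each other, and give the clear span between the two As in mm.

Second table starts at x = 1461; first ends at x = 911; clear span = 1461 − 911 = 550 mm.

A is a table. B is a beam. A beam spans the tops of two tables. The clear span between the two tables is 550 mm.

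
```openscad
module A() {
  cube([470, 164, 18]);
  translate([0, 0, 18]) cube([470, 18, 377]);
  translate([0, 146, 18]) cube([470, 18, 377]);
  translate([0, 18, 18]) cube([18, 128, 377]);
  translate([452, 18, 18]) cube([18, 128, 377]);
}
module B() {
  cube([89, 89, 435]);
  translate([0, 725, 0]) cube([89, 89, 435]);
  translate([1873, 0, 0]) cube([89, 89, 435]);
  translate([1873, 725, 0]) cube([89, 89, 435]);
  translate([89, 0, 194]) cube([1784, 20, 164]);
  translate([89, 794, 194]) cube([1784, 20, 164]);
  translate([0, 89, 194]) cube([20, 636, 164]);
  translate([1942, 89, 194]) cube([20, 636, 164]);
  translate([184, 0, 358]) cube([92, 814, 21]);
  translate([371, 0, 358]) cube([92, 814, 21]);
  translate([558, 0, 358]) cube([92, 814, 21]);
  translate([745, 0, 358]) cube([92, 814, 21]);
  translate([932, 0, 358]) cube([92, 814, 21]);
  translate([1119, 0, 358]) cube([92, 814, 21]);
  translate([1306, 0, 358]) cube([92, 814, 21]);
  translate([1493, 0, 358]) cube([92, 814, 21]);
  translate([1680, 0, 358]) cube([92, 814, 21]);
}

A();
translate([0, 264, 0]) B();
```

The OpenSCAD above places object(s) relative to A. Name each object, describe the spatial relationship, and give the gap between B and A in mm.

A is an open box. B is a bed frame. The bed frame is on the floor beside the open box on its +y side. The gap between the bed frame and the open box is 100 mm.

The bed frame's nearest face is 100 mm from the open box's +y face.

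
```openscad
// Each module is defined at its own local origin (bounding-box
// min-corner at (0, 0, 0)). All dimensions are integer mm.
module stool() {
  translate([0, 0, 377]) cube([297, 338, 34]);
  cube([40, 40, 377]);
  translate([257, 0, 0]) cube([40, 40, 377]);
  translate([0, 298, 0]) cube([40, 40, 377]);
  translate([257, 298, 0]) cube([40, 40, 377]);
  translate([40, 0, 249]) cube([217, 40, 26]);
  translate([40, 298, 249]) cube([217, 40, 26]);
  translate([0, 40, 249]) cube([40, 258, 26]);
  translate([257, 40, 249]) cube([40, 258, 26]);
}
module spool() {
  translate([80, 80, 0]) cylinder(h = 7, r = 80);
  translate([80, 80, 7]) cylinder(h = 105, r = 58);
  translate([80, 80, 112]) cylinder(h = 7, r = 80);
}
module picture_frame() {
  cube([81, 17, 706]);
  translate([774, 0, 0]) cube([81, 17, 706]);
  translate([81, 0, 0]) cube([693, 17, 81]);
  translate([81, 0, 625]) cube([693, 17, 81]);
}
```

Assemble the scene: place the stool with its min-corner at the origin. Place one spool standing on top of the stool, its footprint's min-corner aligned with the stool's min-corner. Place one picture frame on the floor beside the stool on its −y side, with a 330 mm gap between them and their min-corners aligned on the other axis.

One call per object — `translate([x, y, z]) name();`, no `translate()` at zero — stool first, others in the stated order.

stool();
translate([0, 0, 411]) spool();
translate([0, -347, 0]) picture_frame();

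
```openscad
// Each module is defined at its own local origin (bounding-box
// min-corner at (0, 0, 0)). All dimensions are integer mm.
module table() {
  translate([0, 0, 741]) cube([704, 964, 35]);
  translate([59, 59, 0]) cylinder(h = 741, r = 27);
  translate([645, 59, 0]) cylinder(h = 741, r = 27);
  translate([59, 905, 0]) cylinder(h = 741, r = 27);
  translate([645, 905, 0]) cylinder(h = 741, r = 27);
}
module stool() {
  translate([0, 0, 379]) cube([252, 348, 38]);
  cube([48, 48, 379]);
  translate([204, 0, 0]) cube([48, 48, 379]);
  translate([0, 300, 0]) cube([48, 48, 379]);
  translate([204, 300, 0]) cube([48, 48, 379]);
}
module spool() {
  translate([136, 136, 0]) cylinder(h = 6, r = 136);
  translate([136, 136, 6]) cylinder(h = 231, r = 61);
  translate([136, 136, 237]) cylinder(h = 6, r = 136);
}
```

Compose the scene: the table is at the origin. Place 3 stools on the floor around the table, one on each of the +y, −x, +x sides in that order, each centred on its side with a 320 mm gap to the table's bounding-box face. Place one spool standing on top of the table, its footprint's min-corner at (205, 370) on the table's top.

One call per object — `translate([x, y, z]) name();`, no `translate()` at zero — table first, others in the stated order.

table();
translate([226, 1284, 0]) stool();
translate([-572, 308, 0]) stool();
translate([1024, 308, 0]) stool();
translate([205, 370, 776]) spool();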